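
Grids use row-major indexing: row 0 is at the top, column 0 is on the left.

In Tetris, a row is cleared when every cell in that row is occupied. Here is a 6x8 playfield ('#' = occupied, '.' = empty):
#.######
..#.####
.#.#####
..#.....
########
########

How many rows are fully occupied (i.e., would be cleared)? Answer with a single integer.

Answer: 2

Derivation:
Check each row:
  row 0: 1 empty cell -> not full
  row 1: 3 empty cells -> not full
  row 2: 2 empty cells -> not full
  row 3: 7 empty cells -> not full
  row 4: 0 empty cells -> FULL (clear)
  row 5: 0 empty cells -> FULL (clear)
Total rows cleared: 2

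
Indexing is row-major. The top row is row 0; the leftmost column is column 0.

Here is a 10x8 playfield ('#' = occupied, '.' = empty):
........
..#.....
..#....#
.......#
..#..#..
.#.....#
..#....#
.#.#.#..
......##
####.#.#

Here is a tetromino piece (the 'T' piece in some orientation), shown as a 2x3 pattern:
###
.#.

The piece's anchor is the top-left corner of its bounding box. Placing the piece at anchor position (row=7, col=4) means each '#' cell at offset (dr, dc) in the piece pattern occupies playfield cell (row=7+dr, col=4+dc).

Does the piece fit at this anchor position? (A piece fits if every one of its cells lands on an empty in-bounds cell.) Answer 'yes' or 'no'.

Check each piece cell at anchor (7, 4):
  offset (0,0) -> (7,4): empty -> OK
  offset (0,1) -> (7,5): occupied ('#') -> FAIL
  offset (0,2) -> (7,6): empty -> OK
  offset (1,1) -> (8,5): empty -> OK
All cells valid: no

Answer: no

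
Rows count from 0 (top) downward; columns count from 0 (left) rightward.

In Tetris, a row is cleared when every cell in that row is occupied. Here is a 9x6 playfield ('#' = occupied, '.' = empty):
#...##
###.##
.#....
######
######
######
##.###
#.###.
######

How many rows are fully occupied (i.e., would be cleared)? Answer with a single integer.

Check each row:
  row 0: 3 empty cells -> not full
  row 1: 1 empty cell -> not full
  row 2: 5 empty cells -> not full
  row 3: 0 empty cells -> FULL (clear)
  row 4: 0 empty cells -> FULL (clear)
  row 5: 0 empty cells -> FULL (clear)
  row 6: 1 empty cell -> not full
  row 7: 2 empty cells -> not full
  row 8: 0 empty cells -> FULL (clear)
Total rows cleared: 4

Answer: 4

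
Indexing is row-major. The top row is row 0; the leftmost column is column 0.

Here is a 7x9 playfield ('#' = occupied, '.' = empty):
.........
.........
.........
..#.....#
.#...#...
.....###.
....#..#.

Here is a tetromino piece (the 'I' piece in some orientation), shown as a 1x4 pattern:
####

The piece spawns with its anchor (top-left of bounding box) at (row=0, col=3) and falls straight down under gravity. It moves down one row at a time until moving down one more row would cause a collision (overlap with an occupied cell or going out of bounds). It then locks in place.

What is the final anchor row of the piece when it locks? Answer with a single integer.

Answer: 3

Derivation:
Spawn at (row=0, col=3). Try each row:
  row 0: fits
  row 1: fits
  row 2: fits
  row 3: fits
  row 4: blocked -> lock at row 3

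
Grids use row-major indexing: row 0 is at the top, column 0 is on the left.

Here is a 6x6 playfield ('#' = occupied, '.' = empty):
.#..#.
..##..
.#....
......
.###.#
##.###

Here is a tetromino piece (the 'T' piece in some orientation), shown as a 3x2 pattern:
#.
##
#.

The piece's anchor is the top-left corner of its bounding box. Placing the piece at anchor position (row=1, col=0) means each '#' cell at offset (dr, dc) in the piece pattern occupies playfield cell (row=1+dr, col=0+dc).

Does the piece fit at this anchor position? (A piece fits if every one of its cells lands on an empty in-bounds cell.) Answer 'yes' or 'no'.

Check each piece cell at anchor (1, 0):
  offset (0,0) -> (1,0): empty -> OK
  offset (1,0) -> (2,0): empty -> OK
  offset (1,1) -> (2,1): occupied ('#') -> FAIL
  offset (2,0) -> (3,0): empty -> OK
All cells valid: no

Answer: no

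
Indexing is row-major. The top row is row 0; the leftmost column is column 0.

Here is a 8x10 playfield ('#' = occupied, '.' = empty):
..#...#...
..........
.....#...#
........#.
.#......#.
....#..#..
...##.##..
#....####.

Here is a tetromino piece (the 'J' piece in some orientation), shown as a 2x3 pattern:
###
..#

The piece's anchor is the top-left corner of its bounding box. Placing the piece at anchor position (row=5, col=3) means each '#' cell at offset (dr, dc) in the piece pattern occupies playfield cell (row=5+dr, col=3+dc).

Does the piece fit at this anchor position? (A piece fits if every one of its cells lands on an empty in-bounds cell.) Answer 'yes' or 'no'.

Check each piece cell at anchor (5, 3):
  offset (0,0) -> (5,3): empty -> OK
  offset (0,1) -> (5,4): occupied ('#') -> FAIL
  offset (0,2) -> (5,5): empty -> OK
  offset (1,2) -> (6,5): empty -> OK
All cells valid: no

Answer: no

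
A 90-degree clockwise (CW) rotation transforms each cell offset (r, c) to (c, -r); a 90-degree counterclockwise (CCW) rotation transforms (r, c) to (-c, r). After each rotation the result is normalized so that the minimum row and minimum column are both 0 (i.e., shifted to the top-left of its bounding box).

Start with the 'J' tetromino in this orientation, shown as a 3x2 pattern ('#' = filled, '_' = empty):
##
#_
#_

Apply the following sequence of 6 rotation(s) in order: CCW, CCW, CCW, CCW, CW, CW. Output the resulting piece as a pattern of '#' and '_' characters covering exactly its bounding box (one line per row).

Start:
##
#_
#_
After rotation 1 (CCW):
#__
###
After rotation 2 (CCW):
_#
_#
##
After rotation 3 (CCW):
###
__#
After rotation 4 (CCW):
##
#_
#_
After rotation 5 (CW):
###
__#
After rotation 6 (CW):
_#
_#
##

Answer: _#
_#
##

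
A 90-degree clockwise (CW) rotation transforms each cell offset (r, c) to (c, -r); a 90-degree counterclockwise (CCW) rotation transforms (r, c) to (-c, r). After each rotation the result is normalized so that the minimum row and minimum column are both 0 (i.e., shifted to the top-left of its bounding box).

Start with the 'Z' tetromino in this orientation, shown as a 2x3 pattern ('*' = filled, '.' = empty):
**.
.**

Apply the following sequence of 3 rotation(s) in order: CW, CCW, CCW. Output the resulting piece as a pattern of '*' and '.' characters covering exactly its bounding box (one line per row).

Answer: .*
**
*.

Derivation:
Start:
**.
.**
After rotation 1 (CW):
.*
**
*.
After rotation 2 (CCW):
**.
.**
After rotation 3 (CCW):
.*
**
*.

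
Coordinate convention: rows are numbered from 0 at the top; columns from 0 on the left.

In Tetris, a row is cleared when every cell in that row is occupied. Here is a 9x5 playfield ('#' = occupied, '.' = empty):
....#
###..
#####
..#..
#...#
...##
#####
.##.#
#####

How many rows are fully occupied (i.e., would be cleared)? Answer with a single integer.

Check each row:
  row 0: 4 empty cells -> not full
  row 1: 2 empty cells -> not full
  row 2: 0 empty cells -> FULL (clear)
  row 3: 4 empty cells -> not full
  row 4: 3 empty cells -> not full
  row 5: 3 empty cells -> not full
  row 6: 0 empty cells -> FULL (clear)
  row 7: 2 empty cells -> not full
  row 8: 0 empty cells -> FULL (clear)
Total rows cleared: 3

Answer: 3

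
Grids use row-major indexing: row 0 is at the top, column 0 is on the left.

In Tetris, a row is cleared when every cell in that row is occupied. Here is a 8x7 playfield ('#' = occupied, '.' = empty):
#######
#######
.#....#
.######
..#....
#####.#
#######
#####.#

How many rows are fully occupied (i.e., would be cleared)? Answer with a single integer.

Check each row:
  row 0: 0 empty cells -> FULL (clear)
  row 1: 0 empty cells -> FULL (clear)
  row 2: 5 empty cells -> not full
  row 3: 1 empty cell -> not full
  row 4: 6 empty cells -> not full
  row 5: 1 empty cell -> not full
  row 6: 0 empty cells -> FULL (clear)
  row 7: 1 empty cell -> not full
Total rows cleared: 3

Answer: 3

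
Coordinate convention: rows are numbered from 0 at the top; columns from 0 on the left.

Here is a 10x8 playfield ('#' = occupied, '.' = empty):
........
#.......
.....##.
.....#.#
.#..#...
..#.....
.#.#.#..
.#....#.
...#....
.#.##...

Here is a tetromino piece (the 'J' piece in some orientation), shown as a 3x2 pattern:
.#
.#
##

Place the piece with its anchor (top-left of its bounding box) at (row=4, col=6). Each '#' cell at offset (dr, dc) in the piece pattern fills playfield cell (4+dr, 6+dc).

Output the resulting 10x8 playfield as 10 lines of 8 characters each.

Answer: ........
#.......
.....##.
.....#.#
.#..#..#
..#....#
.#.#.###
.#....#.
...#....
.#.##...

Derivation:
Fill (4+0,6+1) = (4,7)
Fill (4+1,6+1) = (5,7)
Fill (4+2,6+0) = (6,6)
Fill (4+2,6+1) = (6,7)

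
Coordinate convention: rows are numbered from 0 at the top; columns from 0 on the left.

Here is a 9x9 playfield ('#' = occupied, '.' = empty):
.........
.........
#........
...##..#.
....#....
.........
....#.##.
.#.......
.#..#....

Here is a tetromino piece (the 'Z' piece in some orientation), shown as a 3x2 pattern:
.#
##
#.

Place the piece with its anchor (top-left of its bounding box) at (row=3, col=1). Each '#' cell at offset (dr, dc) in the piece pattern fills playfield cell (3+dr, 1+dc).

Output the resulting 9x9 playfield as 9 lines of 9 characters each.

Answer: .........
.........
#........
..###..#.
.##.#....
.#.......
....#.##.
.#.......
.#..#....

Derivation:
Fill (3+0,1+1) = (3,2)
Fill (3+1,1+0) = (4,1)
Fill (3+1,1+1) = (4,2)
Fill (3+2,1+0) = (5,1)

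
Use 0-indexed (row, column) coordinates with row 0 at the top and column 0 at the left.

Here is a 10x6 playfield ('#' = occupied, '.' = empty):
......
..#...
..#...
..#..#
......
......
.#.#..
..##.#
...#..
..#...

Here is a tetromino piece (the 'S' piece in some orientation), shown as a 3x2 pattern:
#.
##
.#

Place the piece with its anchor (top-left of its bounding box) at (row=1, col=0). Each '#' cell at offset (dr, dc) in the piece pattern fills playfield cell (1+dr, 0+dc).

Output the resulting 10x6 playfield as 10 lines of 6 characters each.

Answer: ......
#.#...
###...
.##..#
......
......
.#.#..
..##.#
...#..
..#...

Derivation:
Fill (1+0,0+0) = (1,0)
Fill (1+1,0+0) = (2,0)
Fill (1+1,0+1) = (2,1)
Fill (1+2,0+1) = (3,1)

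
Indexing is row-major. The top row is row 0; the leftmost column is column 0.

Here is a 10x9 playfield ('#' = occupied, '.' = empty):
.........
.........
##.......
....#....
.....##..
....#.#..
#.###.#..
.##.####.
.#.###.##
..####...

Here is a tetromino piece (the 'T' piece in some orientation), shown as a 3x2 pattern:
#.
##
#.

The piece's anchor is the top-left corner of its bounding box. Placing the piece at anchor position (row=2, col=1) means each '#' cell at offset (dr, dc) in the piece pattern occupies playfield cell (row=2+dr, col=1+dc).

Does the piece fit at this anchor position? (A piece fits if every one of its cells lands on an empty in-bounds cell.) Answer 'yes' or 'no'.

Answer: no

Derivation:
Check each piece cell at anchor (2, 1):
  offset (0,0) -> (2,1): occupied ('#') -> FAIL
  offset (1,0) -> (3,1): empty -> OK
  offset (1,1) -> (3,2): empty -> OK
  offset (2,0) -> (4,1): empty -> OK
All cells valid: no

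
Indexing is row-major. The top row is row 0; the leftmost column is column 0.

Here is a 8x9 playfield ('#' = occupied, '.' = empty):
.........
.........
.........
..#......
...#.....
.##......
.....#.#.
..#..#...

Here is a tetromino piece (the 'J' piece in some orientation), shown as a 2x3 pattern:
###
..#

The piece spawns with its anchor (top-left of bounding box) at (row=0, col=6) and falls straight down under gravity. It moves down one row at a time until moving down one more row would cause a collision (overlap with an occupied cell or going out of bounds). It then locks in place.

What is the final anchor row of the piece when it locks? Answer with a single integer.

Answer: 5

Derivation:
Spawn at (row=0, col=6). Try each row:
  row 0: fits
  row 1: fits
  row 2: fits
  row 3: fits
  row 4: fits
  row 5: fits
  row 6: blocked -> lock at row 5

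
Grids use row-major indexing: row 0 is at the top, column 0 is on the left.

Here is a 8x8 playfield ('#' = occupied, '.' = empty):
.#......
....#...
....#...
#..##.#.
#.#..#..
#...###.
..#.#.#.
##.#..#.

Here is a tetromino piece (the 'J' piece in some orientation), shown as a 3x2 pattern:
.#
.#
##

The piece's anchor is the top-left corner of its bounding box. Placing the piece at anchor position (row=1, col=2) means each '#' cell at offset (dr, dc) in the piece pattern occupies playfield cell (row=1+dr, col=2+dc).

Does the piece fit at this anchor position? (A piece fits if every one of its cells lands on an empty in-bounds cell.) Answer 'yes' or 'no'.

Check each piece cell at anchor (1, 2):
  offset (0,1) -> (1,3): empty -> OK
  offset (1,1) -> (2,3): empty -> OK
  offset (2,0) -> (3,2): empty -> OK
  offset (2,1) -> (3,3): occupied ('#') -> FAIL
All cells valid: no

Answer: no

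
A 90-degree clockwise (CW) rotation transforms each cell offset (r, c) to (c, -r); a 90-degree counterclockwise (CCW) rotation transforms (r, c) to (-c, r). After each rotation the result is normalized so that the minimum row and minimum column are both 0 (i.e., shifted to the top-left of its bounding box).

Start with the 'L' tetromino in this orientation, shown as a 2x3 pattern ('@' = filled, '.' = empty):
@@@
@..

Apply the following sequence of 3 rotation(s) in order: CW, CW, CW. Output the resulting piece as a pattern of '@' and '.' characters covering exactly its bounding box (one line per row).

Answer: @.
@.
@@

Derivation:
Start:
@@@
@..
After rotation 1 (CW):
@@
.@
.@
After rotation 2 (CW):
..@
@@@
After rotation 3 (CW):
@.
@.
@@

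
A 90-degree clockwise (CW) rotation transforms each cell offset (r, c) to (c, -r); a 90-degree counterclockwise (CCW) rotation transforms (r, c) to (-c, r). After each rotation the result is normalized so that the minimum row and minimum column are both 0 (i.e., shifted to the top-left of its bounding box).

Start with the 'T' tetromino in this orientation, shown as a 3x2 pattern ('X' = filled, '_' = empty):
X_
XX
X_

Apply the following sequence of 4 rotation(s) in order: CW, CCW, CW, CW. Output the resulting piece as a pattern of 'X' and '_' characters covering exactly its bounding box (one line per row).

Start:
X_
XX
X_
After rotation 1 (CW):
XXX
_X_
After rotation 2 (CCW):
X_
XX
X_
After rotation 3 (CW):
XXX
_X_
After rotation 4 (CW):
_X
XX
_X

Answer: _X
XX
_X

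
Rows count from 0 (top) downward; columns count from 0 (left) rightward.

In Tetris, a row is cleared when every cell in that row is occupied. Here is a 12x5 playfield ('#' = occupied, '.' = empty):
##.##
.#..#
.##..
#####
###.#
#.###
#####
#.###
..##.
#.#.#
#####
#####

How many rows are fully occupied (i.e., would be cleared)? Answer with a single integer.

Check each row:
  row 0: 1 empty cell -> not full
  row 1: 3 empty cells -> not full
  row 2: 3 empty cells -> not full
  row 3: 0 empty cells -> FULL (clear)
  row 4: 1 empty cell -> not full
  row 5: 1 empty cell -> not full
  row 6: 0 empty cells -> FULL (clear)
  row 7: 1 empty cell -> not full
  row 8: 3 empty cells -> not full
  row 9: 2 empty cells -> not full
  row 10: 0 empty cells -> FULL (clear)
  row 11: 0 empty cells -> FULL (clear)
Total rows cleared: 4

Answer: 4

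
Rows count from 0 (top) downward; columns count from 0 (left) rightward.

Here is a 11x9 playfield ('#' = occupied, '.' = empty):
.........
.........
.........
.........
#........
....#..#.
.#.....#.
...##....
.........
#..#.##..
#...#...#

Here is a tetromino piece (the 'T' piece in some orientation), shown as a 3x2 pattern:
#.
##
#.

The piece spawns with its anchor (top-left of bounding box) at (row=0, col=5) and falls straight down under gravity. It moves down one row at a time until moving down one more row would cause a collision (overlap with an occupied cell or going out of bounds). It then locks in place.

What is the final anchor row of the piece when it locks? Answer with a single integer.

Spawn at (row=0, col=5). Try each row:
  row 0: fits
  row 1: fits
  row 2: fits
  row 3: fits
  row 4: fits
  row 5: fits
  row 6: fits
  row 7: blocked -> lock at row 6

Answer: 6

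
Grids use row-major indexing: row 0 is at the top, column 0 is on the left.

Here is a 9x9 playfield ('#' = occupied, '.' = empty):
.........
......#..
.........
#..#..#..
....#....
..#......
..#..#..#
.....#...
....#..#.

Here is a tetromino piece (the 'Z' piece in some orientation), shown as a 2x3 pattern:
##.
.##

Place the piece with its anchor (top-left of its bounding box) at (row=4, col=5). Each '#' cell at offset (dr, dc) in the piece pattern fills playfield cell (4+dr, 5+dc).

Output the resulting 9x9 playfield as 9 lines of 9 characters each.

Fill (4+0,5+0) = (4,5)
Fill (4+0,5+1) = (4,6)
Fill (4+1,5+1) = (5,6)
Fill (4+1,5+2) = (5,7)

Answer: .........
......#..
.........
#..#..#..
....###..
..#...##.
..#..#..#
.....#...
....#..#.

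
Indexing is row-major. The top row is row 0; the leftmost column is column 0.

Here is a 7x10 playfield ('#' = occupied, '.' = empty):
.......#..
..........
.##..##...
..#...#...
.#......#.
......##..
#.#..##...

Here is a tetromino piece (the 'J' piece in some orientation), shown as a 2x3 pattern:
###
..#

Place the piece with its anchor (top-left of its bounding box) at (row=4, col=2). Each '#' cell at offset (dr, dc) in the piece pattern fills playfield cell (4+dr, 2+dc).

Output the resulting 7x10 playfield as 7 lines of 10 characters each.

Answer: .......#..
..........
.##..##...
..#...#...
.####...#.
....#.##..
#.#..##...

Derivation:
Fill (4+0,2+0) = (4,2)
Fill (4+0,2+1) = (4,3)
Fill (4+0,2+2) = (4,4)
Fill (4+1,2+2) = (5,4)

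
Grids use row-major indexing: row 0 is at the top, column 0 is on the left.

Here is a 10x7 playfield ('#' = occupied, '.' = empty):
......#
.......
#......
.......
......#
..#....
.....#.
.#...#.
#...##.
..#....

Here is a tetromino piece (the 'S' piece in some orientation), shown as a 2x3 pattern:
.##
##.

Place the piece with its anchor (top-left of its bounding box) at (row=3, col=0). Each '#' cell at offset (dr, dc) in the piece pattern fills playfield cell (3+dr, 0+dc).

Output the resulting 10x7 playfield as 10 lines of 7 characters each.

Fill (3+0,0+1) = (3,1)
Fill (3+0,0+2) = (3,2)
Fill (3+1,0+0) = (4,0)
Fill (3+1,0+1) = (4,1)

Answer: ......#
.......
#......
.##....
##....#
..#....
.....#.
.#...#.
#...##.
..#....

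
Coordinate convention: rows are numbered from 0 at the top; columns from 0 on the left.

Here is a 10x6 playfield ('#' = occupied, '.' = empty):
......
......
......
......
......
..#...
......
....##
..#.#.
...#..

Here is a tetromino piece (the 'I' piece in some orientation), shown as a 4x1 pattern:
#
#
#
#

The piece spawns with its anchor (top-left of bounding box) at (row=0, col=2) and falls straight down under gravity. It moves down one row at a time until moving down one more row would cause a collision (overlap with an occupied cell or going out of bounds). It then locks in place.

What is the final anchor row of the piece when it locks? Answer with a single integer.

Answer: 1

Derivation:
Spawn at (row=0, col=2). Try each row:
  row 0: fits
  row 1: fits
  row 2: blocked -> lock at row 1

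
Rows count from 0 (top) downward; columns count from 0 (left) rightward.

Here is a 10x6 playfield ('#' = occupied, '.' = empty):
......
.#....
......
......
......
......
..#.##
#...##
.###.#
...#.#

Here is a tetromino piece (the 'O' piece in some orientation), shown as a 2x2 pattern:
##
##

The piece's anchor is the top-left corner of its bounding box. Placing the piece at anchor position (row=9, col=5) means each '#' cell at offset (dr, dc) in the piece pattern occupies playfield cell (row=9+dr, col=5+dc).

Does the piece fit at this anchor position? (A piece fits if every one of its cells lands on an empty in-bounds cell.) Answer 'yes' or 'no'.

Check each piece cell at anchor (9, 5):
  offset (0,0) -> (9,5): occupied ('#') -> FAIL
  offset (0,1) -> (9,6): out of bounds -> FAIL
  offset (1,0) -> (10,5): out of bounds -> FAIL
  offset (1,1) -> (10,6): out of bounds -> FAIL
All cells valid: no

Answer: no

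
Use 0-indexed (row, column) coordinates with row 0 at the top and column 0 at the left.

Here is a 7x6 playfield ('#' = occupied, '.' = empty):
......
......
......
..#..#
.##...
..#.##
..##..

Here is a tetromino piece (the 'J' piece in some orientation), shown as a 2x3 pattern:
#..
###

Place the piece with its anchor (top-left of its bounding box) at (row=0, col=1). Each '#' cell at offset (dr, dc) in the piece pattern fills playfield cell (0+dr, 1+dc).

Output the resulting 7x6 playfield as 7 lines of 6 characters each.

Fill (0+0,1+0) = (0,1)
Fill (0+1,1+0) = (1,1)
Fill (0+1,1+1) = (1,2)
Fill (0+1,1+2) = (1,3)

Answer: .#....
.###..
......
..#..#
.##...
..#.##
..##..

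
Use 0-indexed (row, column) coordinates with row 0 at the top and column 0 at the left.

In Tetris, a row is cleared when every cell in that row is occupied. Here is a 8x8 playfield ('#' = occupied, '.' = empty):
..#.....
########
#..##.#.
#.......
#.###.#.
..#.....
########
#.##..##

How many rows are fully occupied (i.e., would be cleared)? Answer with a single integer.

Check each row:
  row 0: 7 empty cells -> not full
  row 1: 0 empty cells -> FULL (clear)
  row 2: 4 empty cells -> not full
  row 3: 7 empty cells -> not full
  row 4: 3 empty cells -> not full
  row 5: 7 empty cells -> not full
  row 6: 0 empty cells -> FULL (clear)
  row 7: 3 empty cells -> not full
Total rows cleared: 2

Answer: 2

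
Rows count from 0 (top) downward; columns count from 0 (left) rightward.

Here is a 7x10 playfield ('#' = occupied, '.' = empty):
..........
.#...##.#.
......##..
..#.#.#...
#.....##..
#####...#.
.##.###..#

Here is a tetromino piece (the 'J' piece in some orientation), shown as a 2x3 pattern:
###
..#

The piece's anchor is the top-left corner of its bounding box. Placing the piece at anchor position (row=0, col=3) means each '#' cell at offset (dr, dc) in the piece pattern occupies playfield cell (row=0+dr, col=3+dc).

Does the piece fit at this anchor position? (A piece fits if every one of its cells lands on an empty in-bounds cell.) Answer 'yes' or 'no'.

Check each piece cell at anchor (0, 3):
  offset (0,0) -> (0,3): empty -> OK
  offset (0,1) -> (0,4): empty -> OK
  offset (0,2) -> (0,5): empty -> OK
  offset (1,2) -> (1,5): occupied ('#') -> FAIL
All cells valid: no

Answer: no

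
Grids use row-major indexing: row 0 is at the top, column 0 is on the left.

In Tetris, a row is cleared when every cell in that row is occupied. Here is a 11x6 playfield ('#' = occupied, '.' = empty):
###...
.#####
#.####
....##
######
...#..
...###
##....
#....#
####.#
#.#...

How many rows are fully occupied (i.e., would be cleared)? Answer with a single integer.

Check each row:
  row 0: 3 empty cells -> not full
  row 1: 1 empty cell -> not full
  row 2: 1 empty cell -> not full
  row 3: 4 empty cells -> not full
  row 4: 0 empty cells -> FULL (clear)
  row 5: 5 empty cells -> not full
  row 6: 3 empty cells -> not full
  row 7: 4 empty cells -> not full
  row 8: 4 empty cells -> not full
  row 9: 1 empty cell -> not full
  row 10: 4 empty cells -> not full
Total rows cleared: 1

Answer: 1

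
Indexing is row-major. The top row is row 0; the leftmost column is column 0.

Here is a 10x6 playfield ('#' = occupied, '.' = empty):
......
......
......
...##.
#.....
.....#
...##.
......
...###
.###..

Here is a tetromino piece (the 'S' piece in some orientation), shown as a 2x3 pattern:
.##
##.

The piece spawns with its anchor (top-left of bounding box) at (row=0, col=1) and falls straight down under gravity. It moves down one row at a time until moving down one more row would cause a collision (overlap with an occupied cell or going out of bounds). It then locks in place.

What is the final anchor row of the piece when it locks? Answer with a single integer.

Answer: 2

Derivation:
Spawn at (row=0, col=1). Try each row:
  row 0: fits
  row 1: fits
  row 2: fits
  row 3: blocked -> lock at row 2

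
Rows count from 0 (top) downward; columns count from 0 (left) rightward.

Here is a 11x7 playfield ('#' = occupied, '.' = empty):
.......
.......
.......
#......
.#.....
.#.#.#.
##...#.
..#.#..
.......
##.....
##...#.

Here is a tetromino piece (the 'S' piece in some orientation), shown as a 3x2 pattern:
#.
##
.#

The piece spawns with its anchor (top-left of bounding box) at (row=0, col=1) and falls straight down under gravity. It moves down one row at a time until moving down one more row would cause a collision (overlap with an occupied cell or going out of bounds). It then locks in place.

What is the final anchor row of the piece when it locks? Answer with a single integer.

Answer: 2

Derivation:
Spawn at (row=0, col=1). Try each row:
  row 0: fits
  row 1: fits
  row 2: fits
  row 3: blocked -> lock at row 2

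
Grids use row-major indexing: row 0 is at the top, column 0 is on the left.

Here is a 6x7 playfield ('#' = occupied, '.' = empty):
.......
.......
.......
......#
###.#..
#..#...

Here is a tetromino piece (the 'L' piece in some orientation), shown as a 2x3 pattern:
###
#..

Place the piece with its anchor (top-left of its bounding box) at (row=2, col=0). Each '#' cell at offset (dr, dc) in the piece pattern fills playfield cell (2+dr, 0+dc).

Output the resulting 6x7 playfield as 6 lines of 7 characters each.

Fill (2+0,0+0) = (2,0)
Fill (2+0,0+1) = (2,1)
Fill (2+0,0+2) = (2,2)
Fill (2+1,0+0) = (3,0)

Answer: .......
.......
###....
#.....#
###.#..
#..#...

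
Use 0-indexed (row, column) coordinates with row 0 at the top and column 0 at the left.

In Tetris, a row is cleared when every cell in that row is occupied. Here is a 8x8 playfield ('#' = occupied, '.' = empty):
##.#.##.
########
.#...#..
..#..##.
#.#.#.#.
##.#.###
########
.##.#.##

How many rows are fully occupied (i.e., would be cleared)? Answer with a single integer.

Answer: 2

Derivation:
Check each row:
  row 0: 3 empty cells -> not full
  row 1: 0 empty cells -> FULL (clear)
  row 2: 6 empty cells -> not full
  row 3: 5 empty cells -> not full
  row 4: 4 empty cells -> not full
  row 5: 2 empty cells -> not full
  row 6: 0 empty cells -> FULL (clear)
  row 7: 3 empty cells -> not full
Total rows cleared: 2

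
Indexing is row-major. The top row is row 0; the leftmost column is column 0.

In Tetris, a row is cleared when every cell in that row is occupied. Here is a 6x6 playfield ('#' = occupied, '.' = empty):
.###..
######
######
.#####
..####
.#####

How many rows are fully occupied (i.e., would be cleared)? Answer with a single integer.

Answer: 2

Derivation:
Check each row:
  row 0: 3 empty cells -> not full
  row 1: 0 empty cells -> FULL (clear)
  row 2: 0 empty cells -> FULL (clear)
  row 3: 1 empty cell -> not full
  row 4: 2 empty cells -> not full
  row 5: 1 empty cell -> not full
Total rows cleared: 2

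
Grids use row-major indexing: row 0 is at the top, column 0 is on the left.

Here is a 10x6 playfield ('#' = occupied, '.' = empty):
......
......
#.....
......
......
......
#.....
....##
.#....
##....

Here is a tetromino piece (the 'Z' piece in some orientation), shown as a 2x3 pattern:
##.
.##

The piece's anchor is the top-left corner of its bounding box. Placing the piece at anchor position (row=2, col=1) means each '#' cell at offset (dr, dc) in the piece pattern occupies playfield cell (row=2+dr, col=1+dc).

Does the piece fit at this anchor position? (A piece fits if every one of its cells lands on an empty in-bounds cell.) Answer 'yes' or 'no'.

Answer: yes

Derivation:
Check each piece cell at anchor (2, 1):
  offset (0,0) -> (2,1): empty -> OK
  offset (0,1) -> (2,2): empty -> OK
  offset (1,1) -> (3,2): empty -> OK
  offset (1,2) -> (3,3): empty -> OK
All cells valid: yes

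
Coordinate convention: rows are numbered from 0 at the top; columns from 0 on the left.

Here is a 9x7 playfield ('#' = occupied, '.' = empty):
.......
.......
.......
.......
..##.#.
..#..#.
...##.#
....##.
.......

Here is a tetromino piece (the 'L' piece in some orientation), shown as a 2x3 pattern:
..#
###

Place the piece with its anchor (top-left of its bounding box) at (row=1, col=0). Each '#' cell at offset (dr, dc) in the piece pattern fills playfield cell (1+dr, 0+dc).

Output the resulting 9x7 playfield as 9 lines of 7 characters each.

Answer: .......
..#....
###....
.......
..##.#.
..#..#.
...##.#
....##.
.......

Derivation:
Fill (1+0,0+2) = (1,2)
Fill (1+1,0+0) = (2,0)
Fill (1+1,0+1) = (2,1)
Fill (1+1,0+2) = (2,2)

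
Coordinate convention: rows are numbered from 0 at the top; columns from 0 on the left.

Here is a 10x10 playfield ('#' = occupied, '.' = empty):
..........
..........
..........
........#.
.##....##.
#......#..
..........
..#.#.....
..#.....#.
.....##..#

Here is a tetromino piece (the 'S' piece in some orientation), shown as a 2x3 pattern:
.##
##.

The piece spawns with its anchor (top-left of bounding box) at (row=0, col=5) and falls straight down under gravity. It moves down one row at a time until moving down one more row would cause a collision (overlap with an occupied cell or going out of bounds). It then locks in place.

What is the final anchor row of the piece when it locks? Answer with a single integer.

Answer: 3

Derivation:
Spawn at (row=0, col=5). Try each row:
  row 0: fits
  row 1: fits
  row 2: fits
  row 3: fits
  row 4: blocked -> lock at row 3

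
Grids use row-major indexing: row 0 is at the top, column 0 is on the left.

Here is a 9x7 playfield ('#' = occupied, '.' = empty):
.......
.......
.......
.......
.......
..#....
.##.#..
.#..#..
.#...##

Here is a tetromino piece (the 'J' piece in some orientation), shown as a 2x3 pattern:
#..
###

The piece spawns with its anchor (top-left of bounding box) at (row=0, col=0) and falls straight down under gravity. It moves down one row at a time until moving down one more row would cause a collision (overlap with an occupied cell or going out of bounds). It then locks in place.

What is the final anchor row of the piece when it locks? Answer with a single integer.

Answer: 3

Derivation:
Spawn at (row=0, col=0). Try each row:
  row 0: fits
  row 1: fits
  row 2: fits
  row 3: fits
  row 4: blocked -> lock at row 3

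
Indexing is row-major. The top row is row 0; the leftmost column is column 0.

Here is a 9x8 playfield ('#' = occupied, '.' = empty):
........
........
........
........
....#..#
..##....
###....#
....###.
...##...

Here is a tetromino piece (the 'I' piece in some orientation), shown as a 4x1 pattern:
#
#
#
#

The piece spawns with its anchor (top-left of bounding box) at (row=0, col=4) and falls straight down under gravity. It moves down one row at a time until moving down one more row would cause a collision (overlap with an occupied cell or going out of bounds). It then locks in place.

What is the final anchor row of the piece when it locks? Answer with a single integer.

Spawn at (row=0, col=4). Try each row:
  row 0: fits
  row 1: blocked -> lock at row 0

Answer: 0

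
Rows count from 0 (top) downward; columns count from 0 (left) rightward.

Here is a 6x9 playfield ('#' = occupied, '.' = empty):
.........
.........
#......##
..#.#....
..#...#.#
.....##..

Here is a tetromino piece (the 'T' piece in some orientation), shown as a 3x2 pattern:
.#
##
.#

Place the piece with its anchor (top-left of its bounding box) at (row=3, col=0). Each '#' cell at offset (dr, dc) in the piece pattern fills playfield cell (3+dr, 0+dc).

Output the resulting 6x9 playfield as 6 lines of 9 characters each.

Answer: .........
.........
#......##
.##.#....
###...#.#
.#...##..

Derivation:
Fill (3+0,0+1) = (3,1)
Fill (3+1,0+0) = (4,0)
Fill (3+1,0+1) = (4,1)
Fill (3+2,0+1) = (5,1)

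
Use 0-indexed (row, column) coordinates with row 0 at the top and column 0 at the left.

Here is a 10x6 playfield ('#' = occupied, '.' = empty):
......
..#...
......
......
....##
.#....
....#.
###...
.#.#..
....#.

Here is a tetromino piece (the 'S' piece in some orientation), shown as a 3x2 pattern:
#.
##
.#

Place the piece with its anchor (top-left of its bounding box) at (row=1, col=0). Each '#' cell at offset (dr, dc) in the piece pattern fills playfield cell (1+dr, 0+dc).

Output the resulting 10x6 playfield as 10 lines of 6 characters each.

Answer: ......
#.#...
##....
.#....
....##
.#....
....#.
###...
.#.#..
....#.

Derivation:
Fill (1+0,0+0) = (1,0)
Fill (1+1,0+0) = (2,0)
Fill (1+1,0+1) = (2,1)
Fill (1+2,0+1) = (3,1)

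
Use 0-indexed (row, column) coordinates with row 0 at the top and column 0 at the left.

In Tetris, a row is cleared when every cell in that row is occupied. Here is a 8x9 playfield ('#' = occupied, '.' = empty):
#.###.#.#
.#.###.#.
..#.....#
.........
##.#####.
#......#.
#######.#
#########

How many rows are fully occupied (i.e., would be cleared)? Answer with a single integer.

Check each row:
  row 0: 3 empty cells -> not full
  row 1: 4 empty cells -> not full
  row 2: 7 empty cells -> not full
  row 3: 9 empty cells -> not full
  row 4: 2 empty cells -> not full
  row 5: 7 empty cells -> not full
  row 6: 1 empty cell -> not full
  row 7: 0 empty cells -> FULL (clear)
Total rows cleared: 1

Answer: 1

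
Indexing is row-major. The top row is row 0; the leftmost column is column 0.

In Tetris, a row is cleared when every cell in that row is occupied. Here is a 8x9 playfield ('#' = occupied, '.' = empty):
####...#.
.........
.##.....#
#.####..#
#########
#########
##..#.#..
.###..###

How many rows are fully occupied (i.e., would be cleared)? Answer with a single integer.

Answer: 2

Derivation:
Check each row:
  row 0: 4 empty cells -> not full
  row 1: 9 empty cells -> not full
  row 2: 6 empty cells -> not full
  row 3: 3 empty cells -> not full
  row 4: 0 empty cells -> FULL (clear)
  row 5: 0 empty cells -> FULL (clear)
  row 6: 5 empty cells -> not full
  row 7: 3 empty cells -> not full
Total rows cleared: 2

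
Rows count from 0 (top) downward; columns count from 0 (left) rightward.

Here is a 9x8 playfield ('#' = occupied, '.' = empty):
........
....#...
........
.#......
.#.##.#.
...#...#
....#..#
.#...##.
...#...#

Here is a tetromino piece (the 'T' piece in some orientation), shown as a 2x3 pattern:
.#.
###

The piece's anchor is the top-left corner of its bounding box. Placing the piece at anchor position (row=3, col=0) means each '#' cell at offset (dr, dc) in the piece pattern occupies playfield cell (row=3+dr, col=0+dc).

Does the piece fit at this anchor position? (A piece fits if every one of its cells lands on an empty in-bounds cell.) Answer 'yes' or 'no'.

Answer: no

Derivation:
Check each piece cell at anchor (3, 0):
  offset (0,1) -> (3,1): occupied ('#') -> FAIL
  offset (1,0) -> (4,0): empty -> OK
  offset (1,1) -> (4,1): occupied ('#') -> FAIL
  offset (1,2) -> (4,2): empty -> OK
All cells valid: no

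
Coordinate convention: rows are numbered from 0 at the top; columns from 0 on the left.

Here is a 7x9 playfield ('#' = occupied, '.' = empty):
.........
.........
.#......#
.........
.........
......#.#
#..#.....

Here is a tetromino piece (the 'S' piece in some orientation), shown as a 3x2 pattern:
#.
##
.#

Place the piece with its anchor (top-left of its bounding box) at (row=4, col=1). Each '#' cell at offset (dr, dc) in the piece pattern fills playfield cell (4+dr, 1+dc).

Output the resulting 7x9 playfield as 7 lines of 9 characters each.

Answer: .........
.........
.#......#
.........
.#.......
.##...#.#
#.##.....

Derivation:
Fill (4+0,1+0) = (4,1)
Fill (4+1,1+0) = (5,1)
Fill (4+1,1+1) = (5,2)
Fill (4+2,1+1) = (6,2)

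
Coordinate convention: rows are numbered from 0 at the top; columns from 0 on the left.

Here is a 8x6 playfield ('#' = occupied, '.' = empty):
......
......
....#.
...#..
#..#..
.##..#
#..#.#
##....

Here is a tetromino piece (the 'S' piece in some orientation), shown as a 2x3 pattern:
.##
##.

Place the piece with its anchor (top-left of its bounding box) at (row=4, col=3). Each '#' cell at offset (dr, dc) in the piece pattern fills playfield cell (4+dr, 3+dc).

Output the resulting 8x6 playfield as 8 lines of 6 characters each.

Answer: ......
......
....#.
...#..
#..###
.#####
#..#.#
##....

Derivation:
Fill (4+0,3+1) = (4,4)
Fill (4+0,3+2) = (4,5)
Fill (4+1,3+0) = (5,3)
Fill (4+1,3+1) = (5,4)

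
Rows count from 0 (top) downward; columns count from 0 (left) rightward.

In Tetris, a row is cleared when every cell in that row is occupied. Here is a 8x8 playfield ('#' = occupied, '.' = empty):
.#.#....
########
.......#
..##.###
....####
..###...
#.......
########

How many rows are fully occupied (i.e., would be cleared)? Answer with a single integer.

Answer: 2

Derivation:
Check each row:
  row 0: 6 empty cells -> not full
  row 1: 0 empty cells -> FULL (clear)
  row 2: 7 empty cells -> not full
  row 3: 3 empty cells -> not full
  row 4: 4 empty cells -> not full
  row 5: 5 empty cells -> not full
  row 6: 7 empty cells -> not full
  row 7: 0 empty cells -> FULL (clear)
Total rows cleared: 2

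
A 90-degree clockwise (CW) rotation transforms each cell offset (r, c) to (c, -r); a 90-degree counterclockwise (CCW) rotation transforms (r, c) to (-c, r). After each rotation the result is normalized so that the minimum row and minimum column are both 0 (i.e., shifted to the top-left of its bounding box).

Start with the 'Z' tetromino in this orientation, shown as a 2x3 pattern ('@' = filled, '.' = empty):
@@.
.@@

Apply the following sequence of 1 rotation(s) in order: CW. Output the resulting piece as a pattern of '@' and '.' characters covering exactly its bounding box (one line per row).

Answer: .@
@@
@.

Derivation:
Start:
@@.
.@@
After rotation 1 (CW):
.@
@@
@.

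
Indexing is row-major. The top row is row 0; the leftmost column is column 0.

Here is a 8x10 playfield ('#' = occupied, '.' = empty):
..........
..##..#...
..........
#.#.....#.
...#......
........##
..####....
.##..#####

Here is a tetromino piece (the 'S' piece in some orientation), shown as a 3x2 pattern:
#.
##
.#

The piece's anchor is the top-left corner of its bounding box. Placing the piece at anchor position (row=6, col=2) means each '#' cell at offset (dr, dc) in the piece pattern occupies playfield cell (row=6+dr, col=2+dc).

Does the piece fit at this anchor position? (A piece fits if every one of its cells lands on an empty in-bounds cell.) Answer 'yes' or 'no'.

Check each piece cell at anchor (6, 2):
  offset (0,0) -> (6,2): occupied ('#') -> FAIL
  offset (1,0) -> (7,2): occupied ('#') -> FAIL
  offset (1,1) -> (7,3): empty -> OK
  offset (2,1) -> (8,3): out of bounds -> FAIL
All cells valid: no

Answer: no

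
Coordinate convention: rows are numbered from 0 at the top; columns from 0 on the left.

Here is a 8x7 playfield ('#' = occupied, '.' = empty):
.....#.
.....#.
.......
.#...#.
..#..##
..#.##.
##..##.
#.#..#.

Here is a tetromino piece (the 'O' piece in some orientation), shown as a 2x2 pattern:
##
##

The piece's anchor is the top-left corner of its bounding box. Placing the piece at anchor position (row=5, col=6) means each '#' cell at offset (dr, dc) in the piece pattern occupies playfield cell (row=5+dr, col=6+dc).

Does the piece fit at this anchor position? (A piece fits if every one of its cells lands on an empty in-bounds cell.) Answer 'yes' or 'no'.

Check each piece cell at anchor (5, 6):
  offset (0,0) -> (5,6): empty -> OK
  offset (0,1) -> (5,7): out of bounds -> FAIL
  offset (1,0) -> (6,6): empty -> OK
  offset (1,1) -> (6,7): out of bounds -> FAIL
All cells valid: no

Answer: no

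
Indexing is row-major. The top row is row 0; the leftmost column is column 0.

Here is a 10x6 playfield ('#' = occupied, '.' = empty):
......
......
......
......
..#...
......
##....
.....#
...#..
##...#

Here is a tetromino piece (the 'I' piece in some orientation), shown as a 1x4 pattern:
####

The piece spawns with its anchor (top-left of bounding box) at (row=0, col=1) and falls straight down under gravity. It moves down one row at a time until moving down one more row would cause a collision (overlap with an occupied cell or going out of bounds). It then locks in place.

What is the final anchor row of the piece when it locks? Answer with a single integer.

Spawn at (row=0, col=1). Try each row:
  row 0: fits
  row 1: fits
  row 2: fits
  row 3: fits
  row 4: blocked -> lock at row 3

Answer: 3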